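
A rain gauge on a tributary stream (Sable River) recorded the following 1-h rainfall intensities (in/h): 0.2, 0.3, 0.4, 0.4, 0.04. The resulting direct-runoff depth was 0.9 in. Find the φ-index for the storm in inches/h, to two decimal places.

φ ≈ 0.10 in/h

Only the 4 blocks with intensity above φ contribute runoff: 0.2, 0.3, 0.4, 0.4 in/h.
Σ(I−φ)·Δt = d  ⇒  (0.2+0.3+0.4+0.4 − 4φ)·1 = 0.9
φ = (1.300 − 0.9/1) / 4 = 0.10 in/h.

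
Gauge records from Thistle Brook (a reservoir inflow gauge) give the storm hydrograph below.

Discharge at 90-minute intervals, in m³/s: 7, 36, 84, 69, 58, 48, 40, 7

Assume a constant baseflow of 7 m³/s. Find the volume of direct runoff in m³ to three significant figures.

Direct-runoff ordinates (Q − Q_b): 0.0, 29.0, 77.0, 62.0, 51.0, 41.0, 33.0, 0.0 m³/s.
ΣQ_DR = 293.0 m³/s.
With Δt = 1.5 h = 5400 s, V = ΣQ_DR · Δt = 293.0 × 5400 = 1.58 × 10^6 m³.

V ≈ 1.58 × 10^6 m³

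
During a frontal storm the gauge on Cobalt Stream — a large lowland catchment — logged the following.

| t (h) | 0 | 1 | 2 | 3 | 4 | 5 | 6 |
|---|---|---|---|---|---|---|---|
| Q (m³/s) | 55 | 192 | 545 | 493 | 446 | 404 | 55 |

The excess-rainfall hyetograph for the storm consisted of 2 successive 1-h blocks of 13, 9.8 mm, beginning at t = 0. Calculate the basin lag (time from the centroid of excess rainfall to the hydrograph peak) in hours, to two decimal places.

Centroid of excess rainfall: t_c = Σ P_i·t̄_i / ΣP_i = 0.9298 h (block centres at 0.5, 1.5 h).
Hydrograph peak occurs at t = 2 h, so basin lag t_L = 2 − 0.9298 = 1.07 h.

t_L ≈ 1.07 h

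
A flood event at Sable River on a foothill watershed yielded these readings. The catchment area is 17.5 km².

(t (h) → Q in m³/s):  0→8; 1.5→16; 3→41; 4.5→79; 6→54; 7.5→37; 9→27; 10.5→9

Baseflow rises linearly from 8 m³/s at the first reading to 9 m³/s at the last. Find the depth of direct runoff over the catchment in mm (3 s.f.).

Direct runoff: 0.00, 7.86, 32.71, 70.57, 45.43, 28.29, 18.14, 0.00 m³/s; ΣQ_DR = 203.0 m³/s.
V = ΣQ_DR · Δt = 203.0 × 5400 s = 1.096 × 10^6 m³.
Over A = 17.5 km², depth = V / A = 62.6 mm.

d ≈ 62.6 mm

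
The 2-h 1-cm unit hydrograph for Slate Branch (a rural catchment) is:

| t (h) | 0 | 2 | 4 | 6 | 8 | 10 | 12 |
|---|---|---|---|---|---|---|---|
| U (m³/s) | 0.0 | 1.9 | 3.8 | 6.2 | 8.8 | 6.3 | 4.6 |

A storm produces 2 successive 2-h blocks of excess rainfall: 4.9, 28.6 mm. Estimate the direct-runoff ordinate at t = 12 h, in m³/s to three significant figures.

Q ≈ 20.3 m³/s

By discrete convolution, Q_j = Σ (P_i / 10 mm) · U_{j−i}.
At t = 12 h (j=6): Q = (4.9/10)·4.6 + (28.6/10)·6.3 = 20.3 m³/s.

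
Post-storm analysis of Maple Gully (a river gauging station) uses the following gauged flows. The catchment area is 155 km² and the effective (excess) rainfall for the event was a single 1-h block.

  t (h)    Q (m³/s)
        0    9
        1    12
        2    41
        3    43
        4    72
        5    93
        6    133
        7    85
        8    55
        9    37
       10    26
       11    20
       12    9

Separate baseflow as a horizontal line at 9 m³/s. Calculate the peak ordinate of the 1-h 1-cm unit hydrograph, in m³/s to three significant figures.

U_p ≈ 103 m³/s

Direct runoff: 0.0, 3.0, 32.0, 34.0, 63.0, 84.0, 124.0, 76.0, 46.0, 28.0, 17.0, 11.0, 0.0 m³/s; ΣQ_DR = 518.0 m³/s, peak = 124.0 m³/s.
Runoff depth d = ΣQ_DR·Δt / A = 518.0 × 3600 / (155 km²) = 12.03 mm.
The 1-cm UH is the DRH scaled by (10 mm)/d, so U_p = 124.0 × 10/12.03 = 103 m³/s.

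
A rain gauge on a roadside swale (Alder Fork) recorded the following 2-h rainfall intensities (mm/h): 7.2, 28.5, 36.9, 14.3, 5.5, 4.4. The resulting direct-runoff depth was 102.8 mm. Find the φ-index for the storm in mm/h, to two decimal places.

Only the 3 blocks with intensity above φ contribute runoff: 28.5, 36.9, 14.3 mm/h.
Σ(I−φ)·Δt = d  ⇒  (28.5+36.9+14.3 − 3φ)·2 = 102.8
φ = (79.70 − 102.8/2) / 3 = 9.43 mm/h.

φ ≈ 9.43 mm/h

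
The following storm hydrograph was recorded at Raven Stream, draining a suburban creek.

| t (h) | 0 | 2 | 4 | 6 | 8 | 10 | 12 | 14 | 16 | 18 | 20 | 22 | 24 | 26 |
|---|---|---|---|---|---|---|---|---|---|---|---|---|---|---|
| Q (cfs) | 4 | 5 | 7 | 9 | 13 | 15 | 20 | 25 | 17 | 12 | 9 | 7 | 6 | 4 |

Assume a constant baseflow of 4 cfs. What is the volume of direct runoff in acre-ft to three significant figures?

Direct-runoff ordinates (Q − Q_b): 0.0, 1.0, 3.0, 5.0, 9.0, 11.0, 16.0, 21.0, 13.0, 8.0, 5.0, 3.0, 2.0, 0.0 cfs.
ΣQ_DR = 97.00 cfs.
With Δt = 2 h = 7200 s, V = ΣQ_DR · Δt = 97.00 × 7200 = 6.98 × 10^5 ft³ = 16.0 acre-ft.

V ≈ 16.0 acre-ft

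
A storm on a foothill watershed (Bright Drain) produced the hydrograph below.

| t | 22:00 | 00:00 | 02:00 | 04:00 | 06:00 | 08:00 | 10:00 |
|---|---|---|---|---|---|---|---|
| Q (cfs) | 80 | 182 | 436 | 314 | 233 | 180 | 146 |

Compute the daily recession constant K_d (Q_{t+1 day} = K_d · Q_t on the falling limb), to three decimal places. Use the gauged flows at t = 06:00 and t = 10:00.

Between t = 06:00 and t = 10:00 the flow falls from 233 to 146 cfs over 2×2 h = 4 h.
Per-interval ratio K = (146/233)^(1/2) = 0.7916; K_d = K^(24/2) = 0.061.

K_d ≈ 0.061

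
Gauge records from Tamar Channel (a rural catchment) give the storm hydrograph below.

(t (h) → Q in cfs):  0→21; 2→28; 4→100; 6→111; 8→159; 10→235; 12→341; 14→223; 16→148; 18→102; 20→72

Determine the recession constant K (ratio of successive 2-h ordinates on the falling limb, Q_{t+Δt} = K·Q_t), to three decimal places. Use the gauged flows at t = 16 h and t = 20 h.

K ≈ 0.697

Using the recession-limb readings at t = 16 h and t = 20 h: Q falls from 148 to 72 cfs over 2 intervals.
K = (Q₂/Q₁)^(1/2) = (72/148)^(1/2) = 0.697.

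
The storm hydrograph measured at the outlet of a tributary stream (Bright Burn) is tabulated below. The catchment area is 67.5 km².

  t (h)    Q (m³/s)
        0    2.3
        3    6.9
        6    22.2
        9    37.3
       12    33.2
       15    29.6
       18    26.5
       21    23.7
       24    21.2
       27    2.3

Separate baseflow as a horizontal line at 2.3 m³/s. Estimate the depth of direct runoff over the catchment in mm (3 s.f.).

d ≈ 29.2 mm

Direct runoff: 0.0, 4.6, 19.9, 35.0, 30.9, 27.3, 24.2, 21.4, 18.9, 0.0 m³/s; ΣQ_DR = 182.2 m³/s.
V = ΣQ_DR · Δt = 182.2 × 10800 s = 1.968 × 10^6 m³.
Over A = 67.5 km², depth = V / A = 29.2 mm.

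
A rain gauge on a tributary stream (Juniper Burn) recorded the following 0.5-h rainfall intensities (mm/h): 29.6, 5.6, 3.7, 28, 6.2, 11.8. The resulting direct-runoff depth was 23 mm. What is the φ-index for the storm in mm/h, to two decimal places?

φ ≈ 7.80 mm/h

Only the 3 blocks with intensity above φ contribute runoff: 29.6, 28, 11.8 mm/h.
Σ(I−φ)·Δt = d  ⇒  (29.6+28+11.8 − 3φ)·0.5 = 23
φ = (69.40 − 23/0.5) / 3 = 7.80 mm/h.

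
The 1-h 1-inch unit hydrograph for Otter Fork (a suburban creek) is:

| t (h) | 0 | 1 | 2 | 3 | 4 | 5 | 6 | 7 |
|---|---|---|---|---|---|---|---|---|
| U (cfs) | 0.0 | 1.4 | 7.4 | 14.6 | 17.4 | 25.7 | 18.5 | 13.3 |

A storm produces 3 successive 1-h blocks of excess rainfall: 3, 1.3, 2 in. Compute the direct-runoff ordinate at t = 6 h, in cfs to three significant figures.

Q ≈ 124 cfs

By discrete convolution, Q_j = Σ (P_i / 1 in) · U_{j−i}.
At t = 6 h (j=6): Q = (3/1)·18.5 + (1.3/1)·25.7 + (2/1)·17.4 = 124 cfs.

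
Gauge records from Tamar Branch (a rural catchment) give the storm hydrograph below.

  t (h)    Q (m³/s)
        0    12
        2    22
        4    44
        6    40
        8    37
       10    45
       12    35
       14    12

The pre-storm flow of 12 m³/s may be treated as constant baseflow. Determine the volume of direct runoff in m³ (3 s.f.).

V ≈ 1.09 × 10^6 m³

Direct-runoff ordinates (Q − Q_b): 0.0, 10.0, 32.0, 28.0, 25.0, 33.0, 23.0, 0.0 m³/s.
ΣQ_DR = 151.0 m³/s.
With Δt = 2 h = 7200 s, V = ΣQ_DR · Δt = 151.0 × 7200 = 1.09 × 10^6 m³.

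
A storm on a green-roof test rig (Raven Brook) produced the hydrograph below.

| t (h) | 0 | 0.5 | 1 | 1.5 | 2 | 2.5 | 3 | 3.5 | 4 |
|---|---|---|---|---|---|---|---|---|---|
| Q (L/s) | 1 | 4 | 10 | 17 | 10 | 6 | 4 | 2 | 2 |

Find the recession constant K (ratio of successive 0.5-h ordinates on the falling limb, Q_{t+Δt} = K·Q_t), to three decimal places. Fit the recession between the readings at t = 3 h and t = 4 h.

K ≈ 0.707

Using the recession-limb readings at t = 3 h and t = 4 h: Q falls from 4 to 2 L/s over 2 intervals.
K = (Q₂/Q₁)^(1/2) = (2/4)^(1/2) = 0.707.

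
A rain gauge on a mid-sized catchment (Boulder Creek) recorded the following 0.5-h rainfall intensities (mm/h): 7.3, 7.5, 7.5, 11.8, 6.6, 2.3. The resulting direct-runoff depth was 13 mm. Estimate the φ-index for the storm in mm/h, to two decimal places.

Only the 5 blocks with intensity above φ contribute runoff: 7.3, 7.5, 7.5, 11.8, 6.6 mm/h.
Σ(I−φ)·Δt = d  ⇒  (7.3+7.5+7.5+11.8+6.6 − 5φ)·0.5 = 13
φ = (40.70 − 13/0.5) / 5 = 2.94 mm/h.

φ ≈ 2.94 mm/h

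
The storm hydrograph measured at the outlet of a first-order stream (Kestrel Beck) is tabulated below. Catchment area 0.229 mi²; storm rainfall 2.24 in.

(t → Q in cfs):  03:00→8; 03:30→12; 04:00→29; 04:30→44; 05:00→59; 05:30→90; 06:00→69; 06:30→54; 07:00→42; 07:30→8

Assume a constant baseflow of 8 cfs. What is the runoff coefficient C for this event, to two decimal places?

ΣQ_DR = 335.0 cfs; V = ΣQ_DR·Δt = 6.030 × 10^5 ft³.
Runoff depth d = V / A = 1.133 in.
C = d / P = 1.133 / 2.24 = 0.51.

C ≈ 0.51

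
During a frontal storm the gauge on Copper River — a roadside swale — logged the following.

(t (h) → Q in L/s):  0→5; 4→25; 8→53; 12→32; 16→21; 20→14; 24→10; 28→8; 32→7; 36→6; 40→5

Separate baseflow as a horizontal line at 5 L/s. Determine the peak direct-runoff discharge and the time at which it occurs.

Subtracting baseflow gives direct-runoff ordinates: 0.0, 20.0, 48.0, 27.0, 16.0, 9.0, 5.0, 3.0, 2.0, 1.0, 0.0 L/s.
The maximum is 48.0 L/s, occurring at the reading for t = 8 h.

Q_p = 48.0 L/s at t = 8 h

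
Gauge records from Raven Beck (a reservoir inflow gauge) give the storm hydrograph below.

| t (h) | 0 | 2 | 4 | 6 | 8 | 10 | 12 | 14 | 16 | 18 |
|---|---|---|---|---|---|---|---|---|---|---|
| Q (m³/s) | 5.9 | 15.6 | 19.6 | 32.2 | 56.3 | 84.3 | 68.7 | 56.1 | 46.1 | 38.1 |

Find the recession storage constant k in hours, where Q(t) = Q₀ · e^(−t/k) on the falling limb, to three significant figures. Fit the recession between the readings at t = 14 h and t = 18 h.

On the falling limb, Q drops from 56.1 to 38.1 m³/s between t = 14 h and t = 18 h (Δt = 4 h).
k = −Δt / ln(Q₂/Q₁) = −4 / ln(38.1/56.1) = 10.3 h.

k ≈ 10.3 h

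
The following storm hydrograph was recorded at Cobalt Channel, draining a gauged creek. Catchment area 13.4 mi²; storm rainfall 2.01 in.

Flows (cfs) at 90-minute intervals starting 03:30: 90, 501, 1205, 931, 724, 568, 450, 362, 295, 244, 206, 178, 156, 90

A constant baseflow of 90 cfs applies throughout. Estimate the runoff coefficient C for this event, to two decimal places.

C ≈ 0.41

ΣQ_DR = 4740 cfs; V = ΣQ_DR·Δt = 2.560 × 10^7 ft³.
Runoff depth d = V / A = 0.8222 in.
C = d / P = 0.8222 / 2.01 = 0.41.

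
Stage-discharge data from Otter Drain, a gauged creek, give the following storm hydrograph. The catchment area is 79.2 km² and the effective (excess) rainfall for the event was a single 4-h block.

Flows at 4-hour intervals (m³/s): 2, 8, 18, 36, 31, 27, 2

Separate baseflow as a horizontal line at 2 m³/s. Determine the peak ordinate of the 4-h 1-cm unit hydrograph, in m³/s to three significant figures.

Direct runoff: 0.0, 6.0, 16.0, 34.0, 29.0, 25.0, 0.0 m³/s; ΣQ_DR = 110.0 m³/s, peak = 34.0 m³/s.
Runoff depth d = ΣQ_DR·Δt / A = 110.0 × 14400 / (79.2 km²) = 20.00 mm.
The 1-cm UH is the DRH scaled by (10 mm)/d, so U_p = 34.0 × 10/20.00 = 17.0 m³/s.

U_p ≈ 17.0 m³/s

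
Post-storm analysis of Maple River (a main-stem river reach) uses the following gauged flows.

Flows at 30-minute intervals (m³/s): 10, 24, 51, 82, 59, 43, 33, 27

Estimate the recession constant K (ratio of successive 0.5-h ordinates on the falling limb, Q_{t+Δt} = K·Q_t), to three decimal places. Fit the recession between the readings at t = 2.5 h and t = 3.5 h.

Using the recession-limb readings at t = 2.5 h and t = 3.5 h: Q falls from 43 to 27 m³/s over 2 intervals.
K = (Q₂/Q₁)^(1/2) = (27/43)^(1/2) = 0.792.

K ≈ 0.792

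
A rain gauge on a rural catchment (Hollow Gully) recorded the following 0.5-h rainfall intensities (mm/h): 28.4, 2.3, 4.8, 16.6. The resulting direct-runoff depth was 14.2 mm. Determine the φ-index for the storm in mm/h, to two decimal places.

φ ≈ 8.30 mm/h

Only the 2 blocks with intensity above φ contribute runoff: 28.4, 16.6 mm/h.
Σ(I−φ)·Δt = d  ⇒  (28.4+16.6 − 2φ)·0.5 = 14.2
φ = (45.00 − 14.2/0.5) / 2 = 8.30 mm/h.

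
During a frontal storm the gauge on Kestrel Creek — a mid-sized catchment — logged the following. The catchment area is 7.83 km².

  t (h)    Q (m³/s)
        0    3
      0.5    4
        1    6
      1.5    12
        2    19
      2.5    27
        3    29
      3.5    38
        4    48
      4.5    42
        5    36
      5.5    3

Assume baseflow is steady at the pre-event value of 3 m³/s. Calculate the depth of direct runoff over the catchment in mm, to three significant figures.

d ≈ 53.1 mm

Direct runoff: 0.0, 1.0, 3.0, 9.0, 16.0, 24.0, 26.0, 35.0, 45.0, 39.0, 33.0, 0.0 m³/s; ΣQ_DR = 231.0 m³/s.
V = ΣQ_DR · Δt = 231.0 × 1800 s = 4.158 × 10^5 m³.
Over A = 7.83 km², depth = V / A = 53.1 mm.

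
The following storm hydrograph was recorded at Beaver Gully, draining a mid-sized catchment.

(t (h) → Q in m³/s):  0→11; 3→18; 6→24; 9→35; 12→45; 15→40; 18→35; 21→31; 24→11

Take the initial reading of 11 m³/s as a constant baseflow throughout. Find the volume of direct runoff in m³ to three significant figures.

V ≈ 1.63 × 10^6 m³

Direct-runoff ordinates (Q − Q_b): 0.0, 7.0, 13.0, 24.0, 34.0, 29.0, 24.0, 20.0, 0.0 m³/s.
ΣQ_DR = 151.0 m³/s.
With Δt = 3 h = 10800 s, V = ΣQ_DR · Δt = 151.0 × 10800 = 1.63 × 10^6 m³.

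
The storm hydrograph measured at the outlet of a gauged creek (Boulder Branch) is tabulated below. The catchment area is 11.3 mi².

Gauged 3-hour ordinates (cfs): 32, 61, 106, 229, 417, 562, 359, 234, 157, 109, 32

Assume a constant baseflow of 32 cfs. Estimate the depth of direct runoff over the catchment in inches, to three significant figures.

d ≈ 0.801 in

Direct runoff: 0.0, 29.0, 74.0, 197.0, 385.0, 530.0, 327.0, 202.0, 125.0, 77.0, 0.0 cfs; ΣQ_DR = 1946 cfs.
V = ΣQ_DR · Δt = 1946 × 10800 s = 2.102 × 10^7 ft³.
Over A = 11.3 mi², depth = V / A = 0.801 in.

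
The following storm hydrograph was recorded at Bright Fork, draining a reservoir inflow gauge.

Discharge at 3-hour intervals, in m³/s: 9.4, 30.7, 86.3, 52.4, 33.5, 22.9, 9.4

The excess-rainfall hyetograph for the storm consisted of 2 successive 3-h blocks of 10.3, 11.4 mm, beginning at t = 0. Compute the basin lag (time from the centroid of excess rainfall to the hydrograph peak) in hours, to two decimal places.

t_L ≈ 2.92 h

Centroid of excess rainfall: t_c = Σ P_i·t̄_i / ΣP_i = 3.0760 h (block centres at 1.5, 4.5 h).
Hydrograph peak occurs at t = 6 h, so basin lag t_L = 6 − 3.0760 = 2.92 h.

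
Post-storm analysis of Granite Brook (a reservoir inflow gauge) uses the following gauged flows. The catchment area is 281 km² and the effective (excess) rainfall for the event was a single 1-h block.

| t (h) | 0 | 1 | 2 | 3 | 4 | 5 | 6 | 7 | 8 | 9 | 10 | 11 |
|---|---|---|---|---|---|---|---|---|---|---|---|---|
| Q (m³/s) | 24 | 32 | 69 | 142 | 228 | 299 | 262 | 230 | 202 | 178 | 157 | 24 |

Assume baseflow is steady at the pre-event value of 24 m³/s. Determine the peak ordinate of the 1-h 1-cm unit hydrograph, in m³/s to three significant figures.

U_p ≈ 138 m³/s

Direct runoff: 0.0, 8.0, 45.0, 118.0, 204.0, 275.0, 238.0, 206.0, 178.0, 154.0, 133.0, 0.0 m³/s; ΣQ_DR = 1559 m³/s, peak = 275.0 m³/s.
Runoff depth d = ΣQ_DR·Δt / A = 1559 × 3600 / (281 km²) = 19.97 mm.
The 1-cm UH is the DRH scaled by (10 mm)/d, so U_p = 275.0 × 10/19.97 = 138 m³/s.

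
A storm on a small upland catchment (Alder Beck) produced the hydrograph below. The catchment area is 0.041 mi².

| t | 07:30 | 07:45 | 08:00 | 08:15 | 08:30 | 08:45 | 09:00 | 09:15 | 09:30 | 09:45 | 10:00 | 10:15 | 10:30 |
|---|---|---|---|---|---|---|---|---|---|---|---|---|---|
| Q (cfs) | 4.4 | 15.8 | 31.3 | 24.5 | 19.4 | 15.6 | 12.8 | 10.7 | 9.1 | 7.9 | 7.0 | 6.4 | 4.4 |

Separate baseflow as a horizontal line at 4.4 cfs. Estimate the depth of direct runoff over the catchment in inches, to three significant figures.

d ≈ 1.06 in

Direct runoff: 0.0, 11.4, 26.9, 20.1, 15.0, 11.2, 8.4, 6.3, 4.7, 3.5, 2.6, 2.0, 0.0 cfs; ΣQ_DR = 112.1 cfs.
V = ΣQ_DR · Δt = 112.1 × 900 s = 1.009 × 10^5 ft³.
Over A = 0.041 mi², depth = V / A = 1.06 in.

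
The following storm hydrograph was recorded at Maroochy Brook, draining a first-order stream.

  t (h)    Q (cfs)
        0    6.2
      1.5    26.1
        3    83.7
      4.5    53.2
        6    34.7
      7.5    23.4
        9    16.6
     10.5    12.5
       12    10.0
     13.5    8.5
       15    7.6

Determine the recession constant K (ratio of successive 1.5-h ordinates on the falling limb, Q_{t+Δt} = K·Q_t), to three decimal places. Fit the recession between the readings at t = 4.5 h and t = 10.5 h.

K ≈ 0.696

Using the recession-limb readings at t = 4.5 h and t = 10.5 h: Q falls from 53.2 to 12.5 cfs over 4 intervals.
K = (Q₂/Q₁)^(1/4) = (12.5/53.2)^(1/4) = 0.696.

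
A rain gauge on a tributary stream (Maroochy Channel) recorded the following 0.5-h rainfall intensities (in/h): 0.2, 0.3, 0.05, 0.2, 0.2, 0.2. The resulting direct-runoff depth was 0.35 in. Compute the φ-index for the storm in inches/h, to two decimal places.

Only the 5 blocks with intensity above φ contribute runoff: 0.2, 0.3, 0.2, 0.2, 0.2 in/h.
Σ(I−φ)·Δt = d  ⇒  (0.2+0.3+0.2+0.2+0.2 − 5φ)·0.5 = 0.35
φ = (1.100 − 0.35/0.5) / 5 = 0.08 in/h.

φ ≈ 0.08 in/h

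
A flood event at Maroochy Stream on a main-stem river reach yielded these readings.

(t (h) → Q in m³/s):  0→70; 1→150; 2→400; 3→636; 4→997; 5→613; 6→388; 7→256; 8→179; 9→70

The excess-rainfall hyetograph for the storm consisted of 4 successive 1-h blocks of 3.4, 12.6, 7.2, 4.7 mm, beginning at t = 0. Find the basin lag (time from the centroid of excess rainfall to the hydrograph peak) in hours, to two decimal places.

Centroid of excess rainfall: t_c = Σ P_i·t̄_i / ΣP_i = 1.9731 h (block centres at 0.5, 1.5, 2.5, 3.5 h).
Hydrograph peak occurs at t = 4 h, so basin lag t_L = 4 − 1.9731 = 2.03 h.

t_L ≈ 2.03 h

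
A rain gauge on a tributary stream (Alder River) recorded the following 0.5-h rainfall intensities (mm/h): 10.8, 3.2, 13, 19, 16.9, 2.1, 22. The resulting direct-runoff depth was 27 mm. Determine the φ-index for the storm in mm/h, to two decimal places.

φ ≈ 5.54 mm/h

Only the 5 blocks with intensity above φ contribute runoff: 10.8, 13, 19, 16.9, 22 mm/h.
Σ(I−φ)·Δt = d  ⇒  (10.8+13+19+16.9+22 − 5φ)·0.5 = 27
φ = (81.70 − 27/0.5) / 5 = 5.54 mm/h.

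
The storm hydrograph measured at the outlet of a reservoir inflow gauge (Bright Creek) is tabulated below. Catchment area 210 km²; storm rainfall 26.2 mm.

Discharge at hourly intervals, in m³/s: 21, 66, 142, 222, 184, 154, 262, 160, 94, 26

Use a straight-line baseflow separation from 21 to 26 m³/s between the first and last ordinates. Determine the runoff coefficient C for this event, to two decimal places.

C ≈ 0.72

ΣQ_DR = 1096 m³/s; V = ΣQ_DR·Δt = 3.946 × 10^6 m³.
Runoff depth d = V / A = 18.79 mm.
C = d / P = 18.79 / 26.2 = 0.72.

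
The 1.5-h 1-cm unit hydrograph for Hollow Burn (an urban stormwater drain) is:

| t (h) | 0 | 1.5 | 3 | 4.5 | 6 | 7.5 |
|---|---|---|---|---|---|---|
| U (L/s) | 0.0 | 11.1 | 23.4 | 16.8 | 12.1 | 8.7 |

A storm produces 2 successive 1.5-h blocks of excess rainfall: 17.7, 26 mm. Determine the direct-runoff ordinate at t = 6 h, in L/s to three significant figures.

By discrete convolution, Q_j = Σ (P_i / 10 mm) · U_{j−i}.
At t = 6 h (j=4): Q = (17.7/10)·12.1 + (26/10)·16.8 = 65.1 L/s.

Q ≈ 65.1 L/s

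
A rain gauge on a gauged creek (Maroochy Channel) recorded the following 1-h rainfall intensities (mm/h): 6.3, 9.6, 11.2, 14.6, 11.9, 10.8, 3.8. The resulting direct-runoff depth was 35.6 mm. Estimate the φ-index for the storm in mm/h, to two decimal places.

φ ≈ 4.80 mm/h

Only the 6 blocks with intensity above φ contribute runoff: 6.3, 9.6, 11.2, 14.6, 11.9, 10.8 mm/h.
Σ(I−φ)·Δt = d  ⇒  (6.3+9.6+11.2+14.6+11.9+10.8 − 6φ)·1 = 35.6
φ = (64.40 − 35.6/1) / 6 = 4.80 mm/h.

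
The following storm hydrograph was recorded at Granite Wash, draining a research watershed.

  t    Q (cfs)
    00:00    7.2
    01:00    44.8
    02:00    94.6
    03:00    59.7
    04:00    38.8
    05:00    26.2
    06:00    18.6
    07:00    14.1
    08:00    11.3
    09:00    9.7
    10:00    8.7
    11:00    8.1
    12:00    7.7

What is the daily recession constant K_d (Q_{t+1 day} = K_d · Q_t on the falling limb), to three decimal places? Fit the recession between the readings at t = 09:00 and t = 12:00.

K_d ≈ 0.158

Between t = 09:00 and t = 12:00 the flow falls from 9.7 to 7.7 cfs over 3×1 h = 3 h.
Per-interval ratio K = (7.7/9.7)^(1/3) = 0.9259; K_d = K^(24/1) = 0.158.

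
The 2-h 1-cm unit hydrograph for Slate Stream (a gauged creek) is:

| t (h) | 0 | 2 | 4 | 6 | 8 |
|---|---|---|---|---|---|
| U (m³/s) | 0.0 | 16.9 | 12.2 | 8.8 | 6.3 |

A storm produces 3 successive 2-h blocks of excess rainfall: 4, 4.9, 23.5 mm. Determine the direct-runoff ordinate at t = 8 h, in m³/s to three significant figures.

By discrete convolution, Q_j = Σ (P_i / 10 mm) · U_{j−i}.
At t = 8 h (j=4): Q = (4/10)·6.3 + (4.9/10)·8.8 + (23.5/10)·12.2 = 35.5 m³/s.

Q ≈ 35.5 m³/s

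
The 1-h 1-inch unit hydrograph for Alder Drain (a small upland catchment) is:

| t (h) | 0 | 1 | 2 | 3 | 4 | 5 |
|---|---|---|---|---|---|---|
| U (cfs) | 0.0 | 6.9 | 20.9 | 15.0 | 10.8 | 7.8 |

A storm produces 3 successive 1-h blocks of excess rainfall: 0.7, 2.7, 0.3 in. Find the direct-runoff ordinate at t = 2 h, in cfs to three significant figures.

Q ≈ 33.3 cfs

By discrete convolution, Q_j = Σ (P_i / 1 in) · U_{j−i}.
At t = 2 h (j=2): Q = (0.7/1)·20.9 + (2.7/1)·6.9 + (0.3/1)·0.0 = 33.3 cfs.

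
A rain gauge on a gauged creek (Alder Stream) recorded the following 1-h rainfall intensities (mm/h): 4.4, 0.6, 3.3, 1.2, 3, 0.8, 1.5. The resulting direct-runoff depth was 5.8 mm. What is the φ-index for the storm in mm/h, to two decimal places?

Only the 3 blocks with intensity above φ contribute runoff: 4.4, 3.3, 3 mm/h.
Σ(I−φ)·Δt = d  ⇒  (4.4+3.3+3 − 3φ)·1 = 5.8
φ = (10.70 − 5.8/1) / 3 = 1.63 mm/h.

φ ≈ 1.63 mm/h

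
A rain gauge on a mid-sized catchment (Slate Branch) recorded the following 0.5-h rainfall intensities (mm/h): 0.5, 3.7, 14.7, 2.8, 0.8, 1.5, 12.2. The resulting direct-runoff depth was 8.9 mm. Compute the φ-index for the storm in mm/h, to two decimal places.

Only the 2 blocks with intensity above φ contribute runoff: 14.7, 12.2 mm/h.
Σ(I−φ)·Δt = d  ⇒  (14.7+12.2 − 2φ)·0.5 = 8.9
φ = (26.90 − 8.9/0.5) / 2 = 4.55 mm/h.

φ ≈ 4.55 mm/h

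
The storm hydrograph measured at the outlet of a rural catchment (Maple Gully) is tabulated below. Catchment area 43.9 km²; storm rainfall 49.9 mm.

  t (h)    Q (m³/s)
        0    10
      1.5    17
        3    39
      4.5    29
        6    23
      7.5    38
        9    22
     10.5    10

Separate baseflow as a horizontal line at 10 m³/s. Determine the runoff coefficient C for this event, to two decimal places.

C ≈ 0.27

ΣQ_DR = 108.0 m³/s; V = ΣQ_DR·Δt = 5.832 × 10^5 m³.
Runoff depth d = V / A = 13.28 mm.
C = d / P = 13.28 / 49.9 = 0.27.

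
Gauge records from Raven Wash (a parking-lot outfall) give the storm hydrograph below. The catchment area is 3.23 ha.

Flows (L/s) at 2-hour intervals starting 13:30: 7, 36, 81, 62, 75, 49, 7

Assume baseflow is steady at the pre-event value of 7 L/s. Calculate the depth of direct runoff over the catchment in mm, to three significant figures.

d ≈ 59.7 mm

Direct runoff: 0.0, 29.0, 74.0, 55.0, 68.0, 42.0, 0.0 L/s; ΣQ_DR = 268.0 L/s.
V = ΣQ_DR · Δt = 268.0 × 7200 s = 1.930 × 10^6 L.
Over A = 3.23 ha, depth = V / A = 59.7 mm.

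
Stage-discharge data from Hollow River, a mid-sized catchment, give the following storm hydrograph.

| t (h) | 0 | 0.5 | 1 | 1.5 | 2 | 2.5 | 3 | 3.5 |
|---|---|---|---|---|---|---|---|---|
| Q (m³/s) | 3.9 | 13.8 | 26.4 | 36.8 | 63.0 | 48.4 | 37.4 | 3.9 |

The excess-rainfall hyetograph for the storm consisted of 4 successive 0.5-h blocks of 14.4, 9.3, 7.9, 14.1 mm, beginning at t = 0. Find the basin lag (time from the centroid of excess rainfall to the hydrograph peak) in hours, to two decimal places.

t_L ≈ 1.01 h

Centroid of excess rainfall: t_c = Σ P_i·t̄_i / ΣP_i = 0.9874 h (block centres at 0.25, 0.75, 1.25, 1.75 h).
Hydrograph peak occurs at t = 2 h, so basin lag t_L = 2 − 0.9874 = 1.01 h.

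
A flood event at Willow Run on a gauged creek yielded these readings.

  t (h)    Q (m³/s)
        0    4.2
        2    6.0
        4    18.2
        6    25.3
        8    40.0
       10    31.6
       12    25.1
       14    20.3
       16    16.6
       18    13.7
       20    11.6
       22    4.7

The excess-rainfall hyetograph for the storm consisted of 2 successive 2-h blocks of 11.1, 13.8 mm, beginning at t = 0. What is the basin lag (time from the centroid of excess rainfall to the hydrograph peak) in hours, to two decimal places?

t_L ≈ 5.89 h

Centroid of excess rainfall: t_c = Σ P_i·t̄_i / ΣP_i = 2.1084 h (block centres at 1, 3 h).
Hydrograph peak occurs at t = 8 h, so basin lag t_L = 8 − 2.1084 = 5.89 h.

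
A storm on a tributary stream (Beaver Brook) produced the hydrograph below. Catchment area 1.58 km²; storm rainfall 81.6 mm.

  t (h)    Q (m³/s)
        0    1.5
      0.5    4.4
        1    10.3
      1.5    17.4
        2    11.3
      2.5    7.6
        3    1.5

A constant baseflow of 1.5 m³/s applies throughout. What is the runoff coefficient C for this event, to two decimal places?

ΣQ_DR = 43.50 m³/s; V = ΣQ_DR·Δt = 78300 m³.
Runoff depth d = V / A = 49.56 mm.
C = d / P = 49.56 / 81.6 = 0.61.

C ≈ 0.61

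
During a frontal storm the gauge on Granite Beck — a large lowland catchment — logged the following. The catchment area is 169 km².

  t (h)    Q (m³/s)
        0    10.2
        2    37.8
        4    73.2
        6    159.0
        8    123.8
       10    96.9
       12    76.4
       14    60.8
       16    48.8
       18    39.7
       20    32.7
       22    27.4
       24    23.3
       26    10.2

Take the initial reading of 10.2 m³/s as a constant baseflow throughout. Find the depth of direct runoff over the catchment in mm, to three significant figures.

d ≈ 28.9 mm

Direct runoff: 0.0, 27.6, 63.0, 148.8, 113.6, 86.7, 66.2, 50.6, 38.6, 29.5, 22.5, 17.2, 13.1, 0.0 m³/s; ΣQ_DR = 677.4 m³/s.
V = ΣQ_DR · Δt = 677.4 × 7200 s = 4.877 × 10^6 m³.
Over A = 169 km², depth = V / A = 28.9 mm.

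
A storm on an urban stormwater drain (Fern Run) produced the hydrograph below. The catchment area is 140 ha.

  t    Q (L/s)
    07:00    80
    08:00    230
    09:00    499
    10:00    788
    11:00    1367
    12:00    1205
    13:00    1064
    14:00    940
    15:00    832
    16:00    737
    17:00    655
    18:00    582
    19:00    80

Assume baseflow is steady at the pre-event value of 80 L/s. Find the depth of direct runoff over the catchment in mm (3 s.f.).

d ≈ 20.6 mm

Direct runoff: 0.0, 150.0, 419.0, 708.0, 1287.0, 1125.0, 984.0, 860.0, 752.0, 657.0, 575.0, 502.0, 0.0 L/s; ΣQ_DR = 8019 L/s.
V = ΣQ_DR · Δt = 8019 × 3600 s = 2.887 × 10^7 L.
Over A = 140 ha, depth = V / A = 20.6 mm.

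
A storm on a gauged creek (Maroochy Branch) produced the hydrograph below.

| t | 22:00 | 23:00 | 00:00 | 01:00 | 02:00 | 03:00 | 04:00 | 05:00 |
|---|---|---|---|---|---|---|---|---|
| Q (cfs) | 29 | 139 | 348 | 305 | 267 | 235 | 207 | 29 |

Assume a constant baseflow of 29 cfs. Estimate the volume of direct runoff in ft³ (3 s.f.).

V ≈ 4.78 × 10^6 ft³

Direct-runoff ordinates (Q − Q_b): 0.0, 110.0, 319.0, 276.0, 238.0, 206.0, 178.0, 0.0 cfs.
ΣQ_DR = 1327 cfs.
With Δt = 1 h = 3600 s, V = ΣQ_DR · Δt = 1327 × 3600 = 4.78 × 10^6 ft³.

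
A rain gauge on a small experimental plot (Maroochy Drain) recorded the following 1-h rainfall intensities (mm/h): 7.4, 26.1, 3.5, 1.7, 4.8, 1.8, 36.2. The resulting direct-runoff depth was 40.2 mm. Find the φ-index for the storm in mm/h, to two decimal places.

Only the 2 blocks with intensity above φ contribute runoff: 26.1, 36.2 mm/h.
Σ(I−φ)·Δt = d  ⇒  (26.1+36.2 − 2φ)·1 = 40.2
φ = (62.30 − 40.2/1) / 2 = 11.05 mm/h.

φ ≈ 11.05 mm/h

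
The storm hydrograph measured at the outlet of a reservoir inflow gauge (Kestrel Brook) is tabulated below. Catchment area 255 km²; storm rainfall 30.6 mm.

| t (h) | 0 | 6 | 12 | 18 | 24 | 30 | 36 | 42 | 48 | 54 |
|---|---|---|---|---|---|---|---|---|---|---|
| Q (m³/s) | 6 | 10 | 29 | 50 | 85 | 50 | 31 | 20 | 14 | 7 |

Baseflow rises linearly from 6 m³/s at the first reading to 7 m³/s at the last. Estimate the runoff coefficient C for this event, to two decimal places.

C ≈ 0.66

ΣQ_DR = 237.0 m³/s; V = ΣQ_DR·Δt = 5.119 × 10^6 m³.
Runoff depth d = V / A = 20.08 mm.
C = d / P = 20.08 / 30.6 = 0.66.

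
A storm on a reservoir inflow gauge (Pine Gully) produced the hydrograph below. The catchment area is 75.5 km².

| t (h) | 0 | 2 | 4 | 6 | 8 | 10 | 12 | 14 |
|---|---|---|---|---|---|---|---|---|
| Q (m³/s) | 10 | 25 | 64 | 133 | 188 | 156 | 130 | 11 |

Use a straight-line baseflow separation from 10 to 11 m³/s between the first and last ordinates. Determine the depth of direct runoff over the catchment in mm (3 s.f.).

Direct runoff: 0.00, 14.86, 53.71, 122.57, 177.43, 145.29, 119.14, 0.00 m³/s; ΣQ_DR = 633.0 m³/s.
V = ΣQ_DR · Δt = 633.0 × 7200 s = 4.558 × 10^6 m³.
Over A = 75.5 km², depth = V / A = 60.4 mm.

d ≈ 60.4 mm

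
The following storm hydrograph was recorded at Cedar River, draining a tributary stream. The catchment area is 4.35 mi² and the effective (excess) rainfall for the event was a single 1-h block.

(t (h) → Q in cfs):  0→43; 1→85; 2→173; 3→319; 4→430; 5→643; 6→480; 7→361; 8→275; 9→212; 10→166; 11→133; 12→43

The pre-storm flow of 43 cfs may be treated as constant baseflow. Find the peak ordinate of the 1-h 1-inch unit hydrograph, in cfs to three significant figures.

Direct runoff: 0.0, 42.0, 130.0, 276.0, 387.0, 600.0, 437.0, 318.0, 232.0, 169.0, 123.0, 90.0, 0.0 cfs; ΣQ_DR = 2804 cfs, peak = 600.0 cfs.
Runoff depth d = ΣQ_DR·Δt / A = 2804 × 3600 / (4.35 mi²) = 0.9989 in.
The 1-inch UH is the DRH scaled by (1 in)/d, so U_p = 600.0 × 1/0.9989 = 601 cfs.

U_p ≈ 601 cfs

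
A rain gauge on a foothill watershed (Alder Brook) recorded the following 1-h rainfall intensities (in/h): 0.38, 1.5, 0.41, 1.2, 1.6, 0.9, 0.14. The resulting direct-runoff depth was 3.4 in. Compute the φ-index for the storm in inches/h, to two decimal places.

Only the 4 blocks with intensity above φ contribute runoff: 1.5, 1.2, 1.6, 0.9 in/h.
Σ(I−φ)·Δt = d  ⇒  (1.5+1.2+1.6+0.9 − 4φ)·1 = 3.4
φ = (5.200 − 3.4/1) / 4 = 0.45 in/h.

φ ≈ 0.45 in/h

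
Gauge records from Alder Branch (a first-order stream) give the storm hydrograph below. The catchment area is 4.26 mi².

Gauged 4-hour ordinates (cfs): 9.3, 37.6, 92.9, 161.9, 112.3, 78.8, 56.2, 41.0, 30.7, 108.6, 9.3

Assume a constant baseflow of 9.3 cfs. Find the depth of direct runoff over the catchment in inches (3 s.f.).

d ≈ 0.926 in

Direct runoff: 0.0, 28.3, 83.6, 152.6, 103.0, 69.5, 46.9, 31.7, 21.4, 99.3, 0.0 cfs; ΣQ_DR = 636.3 cfs.
V = ΣQ_DR · Δt = 636.3 × 14400 s = 9.163 × 10^6 ft³.
Over A = 4.26 mi², depth = V / A = 0.926 in.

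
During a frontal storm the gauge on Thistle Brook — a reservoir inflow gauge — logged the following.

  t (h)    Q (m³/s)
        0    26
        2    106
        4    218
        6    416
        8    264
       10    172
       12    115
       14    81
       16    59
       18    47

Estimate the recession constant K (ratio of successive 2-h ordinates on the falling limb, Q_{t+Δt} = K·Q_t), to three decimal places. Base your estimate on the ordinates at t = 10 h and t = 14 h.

K ≈ 0.686

Using the recession-limb readings at t = 10 h and t = 14 h: Q falls from 172 to 81 m³/s over 2 intervals.
K = (Q₂/Q₁)^(1/2) = (81/172)^(1/2) = 0.686.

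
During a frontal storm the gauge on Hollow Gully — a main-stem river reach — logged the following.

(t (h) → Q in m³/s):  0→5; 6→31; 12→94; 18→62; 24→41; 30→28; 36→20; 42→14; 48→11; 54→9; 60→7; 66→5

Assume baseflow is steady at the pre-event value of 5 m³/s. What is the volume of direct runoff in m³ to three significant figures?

V ≈ 5.77 × 10^6 m³

Direct-runoff ordinates (Q − Q_b): 0.0, 26.0, 89.0, 57.0, 36.0, 23.0, 15.0, 9.0, 6.0, 4.0, 2.0, 0.0 m³/s.
ΣQ_DR = 267.0 m³/s.
With Δt = 6 h = 21600 s, V = ΣQ_DR · Δt = 267.0 × 21600 = 5.77 × 10^6 m³.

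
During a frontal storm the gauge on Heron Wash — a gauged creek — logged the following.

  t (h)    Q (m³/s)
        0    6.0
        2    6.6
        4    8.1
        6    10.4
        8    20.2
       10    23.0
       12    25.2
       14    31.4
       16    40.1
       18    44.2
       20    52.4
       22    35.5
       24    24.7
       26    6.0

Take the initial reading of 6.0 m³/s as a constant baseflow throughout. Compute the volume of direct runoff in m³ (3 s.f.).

V ≈ 1.80 × 10^6 m³

Direct-runoff ordinates (Q − Q_b): 0.0, 0.6, 2.1, 4.4, 14.2, 17.0, 19.2, 25.4, 34.1, 38.2, 46.4, 29.5, 18.7, 0.0 m³/s.
ΣQ_DR = 249.8 m³/s.
With Δt = 2 h = 7200 s, V = ΣQ_DR · Δt = 249.8 × 7200 = 1.80 × 10^6 m³.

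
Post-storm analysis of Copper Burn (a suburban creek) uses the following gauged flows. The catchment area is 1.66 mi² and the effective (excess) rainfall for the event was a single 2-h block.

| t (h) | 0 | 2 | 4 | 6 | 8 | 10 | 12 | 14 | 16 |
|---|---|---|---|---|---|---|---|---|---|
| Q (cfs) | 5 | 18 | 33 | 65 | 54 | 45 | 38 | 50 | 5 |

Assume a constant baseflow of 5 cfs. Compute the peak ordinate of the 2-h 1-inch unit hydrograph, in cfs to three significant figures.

U_p ≈ 120 cfs

Direct runoff: 0.0, 13.0, 28.0, 60.0, 49.0, 40.0, 33.0, 45.0, 0.0 cfs; ΣQ_DR = 268.0 cfs, peak = 60.0 cfs.
Runoff depth d = ΣQ_DR·Δt / A = 268.0 × 7200 / (1.66 mi²) = 0.5003 in.
The 1-inch UH is the DRH scaled by (1 in)/d, so U_p = 60.0 × 1/0.5003 = 120 cfs.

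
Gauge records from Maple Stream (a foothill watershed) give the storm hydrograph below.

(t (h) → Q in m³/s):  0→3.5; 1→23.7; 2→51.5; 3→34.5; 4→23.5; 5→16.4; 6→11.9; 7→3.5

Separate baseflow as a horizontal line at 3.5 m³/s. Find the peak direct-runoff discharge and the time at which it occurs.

Subtracting baseflow gives direct-runoff ordinates: 0.0, 20.2, 48.0, 31.0, 20.0, 12.9, 8.4, 0.0 m³/s.
The maximum is 48.0 m³/s, occurring at the reading for t = 2 h.

Q_p = 48.0 m³/s at t = 2 h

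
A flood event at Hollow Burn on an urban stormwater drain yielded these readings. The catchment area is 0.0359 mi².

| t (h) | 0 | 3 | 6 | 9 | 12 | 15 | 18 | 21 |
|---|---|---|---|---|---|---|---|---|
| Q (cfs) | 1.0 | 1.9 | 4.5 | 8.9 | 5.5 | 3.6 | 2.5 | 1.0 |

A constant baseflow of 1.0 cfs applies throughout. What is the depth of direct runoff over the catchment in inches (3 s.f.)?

Direct runoff: 0.0, 0.9, 3.5, 7.9, 4.5, 2.6, 1.5, 0.0 cfs; ΣQ_DR = 20.90 cfs.
V = ΣQ_DR · Δt = 20.90 × 10800 s = 2.257 × 10^5 ft³.
Over A = 0.0359 mi², depth = V / A = 2.71 in.

d ≈ 2.71 in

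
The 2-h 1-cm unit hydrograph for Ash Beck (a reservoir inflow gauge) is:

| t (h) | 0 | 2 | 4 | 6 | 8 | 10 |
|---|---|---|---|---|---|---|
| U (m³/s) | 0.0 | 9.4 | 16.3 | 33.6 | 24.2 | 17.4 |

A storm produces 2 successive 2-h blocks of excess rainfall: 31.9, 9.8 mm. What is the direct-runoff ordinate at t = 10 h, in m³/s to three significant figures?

Q ≈ 79.2 m³/s

By discrete convolution, Q_j = Σ (P_i / 10 mm) · U_{j−i}.
At t = 10 h (j=5): Q = (31.9/10)·17.4 + (9.8/10)·24.2 = 79.2 m³/s.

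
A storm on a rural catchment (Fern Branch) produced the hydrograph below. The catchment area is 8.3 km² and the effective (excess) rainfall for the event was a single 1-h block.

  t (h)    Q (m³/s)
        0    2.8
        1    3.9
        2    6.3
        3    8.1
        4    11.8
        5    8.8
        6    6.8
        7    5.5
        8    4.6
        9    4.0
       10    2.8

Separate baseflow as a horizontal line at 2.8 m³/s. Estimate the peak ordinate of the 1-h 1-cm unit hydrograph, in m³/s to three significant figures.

Direct runoff: 0.0, 1.1, 3.5, 5.3, 9.0, 6.0, 4.0, 2.7, 1.8, 1.2, 0.0 m³/s; ΣQ_DR = 34.60 m³/s, peak = 9.0 m³/s.
Runoff depth d = ΣQ_DR·Δt / A = 34.60 × 3600 / (8.3 km²) = 15.01 mm.
The 1-cm UH is the DRH scaled by (10 mm)/d, so U_p = 9.0 × 10/15.01 = 6.00 m³/s.

U_p ≈ 6.00 m³/s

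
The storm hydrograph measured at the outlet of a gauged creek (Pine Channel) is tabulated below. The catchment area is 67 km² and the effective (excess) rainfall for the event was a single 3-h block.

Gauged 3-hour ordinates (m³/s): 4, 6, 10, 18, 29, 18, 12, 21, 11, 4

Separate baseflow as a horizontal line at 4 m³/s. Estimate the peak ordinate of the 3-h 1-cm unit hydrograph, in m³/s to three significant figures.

U_p ≈ 16.7 m³/s

Direct runoff: 0.0, 2.0, 6.0, 14.0, 25.0, 14.0, 8.0, 17.0, 7.0, 0.0 m³/s; ΣQ_DR = 93.00 m³/s, peak = 25.0 m³/s.
Runoff depth d = ΣQ_DR·Δt / A = 93.00 × 10800 / (67 km²) = 14.99 mm.
The 1-cm UH is the DRH scaled by (10 mm)/d, so U_p = 25.0 × 10/14.99 = 16.7 m³/s.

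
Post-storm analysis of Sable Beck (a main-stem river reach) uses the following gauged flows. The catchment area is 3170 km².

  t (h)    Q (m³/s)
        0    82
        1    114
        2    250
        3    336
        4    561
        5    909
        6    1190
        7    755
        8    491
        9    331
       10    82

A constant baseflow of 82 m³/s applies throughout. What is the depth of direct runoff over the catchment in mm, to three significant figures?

Direct runoff: 0.0, 32.0, 168.0, 254.0, 479.0, 827.0, 1108.0, 673.0, 409.0, 249.0, 0.0 m³/s; ΣQ_DR = 4199 m³/s.
V = ΣQ_DR · Δt = 4199 × 3600 s = 1.512 × 10^7 m³.
Over A = 3170 km², depth = V / A = 4.77 mm.

d ≈ 4.77 mm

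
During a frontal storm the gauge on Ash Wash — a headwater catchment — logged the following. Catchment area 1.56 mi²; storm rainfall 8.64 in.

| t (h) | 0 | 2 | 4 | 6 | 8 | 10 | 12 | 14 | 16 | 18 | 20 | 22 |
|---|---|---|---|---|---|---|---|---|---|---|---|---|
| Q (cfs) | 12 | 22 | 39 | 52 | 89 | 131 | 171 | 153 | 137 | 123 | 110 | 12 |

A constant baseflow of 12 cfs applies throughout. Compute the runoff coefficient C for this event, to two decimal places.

C ≈ 0.21

ΣQ_DR = 907.0 cfs; V = ΣQ_DR·Δt = 6.530 × 10^6 ft³.
Runoff depth d = V / A = 1.802 in.
C = d / P = 1.802 / 8.64 = 0.21.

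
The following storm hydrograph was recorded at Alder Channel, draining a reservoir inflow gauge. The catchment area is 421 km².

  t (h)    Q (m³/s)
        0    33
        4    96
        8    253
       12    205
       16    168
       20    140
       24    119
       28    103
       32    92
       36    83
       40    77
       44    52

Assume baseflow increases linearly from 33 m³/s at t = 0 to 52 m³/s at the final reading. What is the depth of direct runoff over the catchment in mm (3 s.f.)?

Direct runoff: 0.00, 61.27, 216.55, 166.82, 128.09, 98.36, 75.64, 57.91, 45.18, 34.45, 26.73, 0.00 m³/s; ΣQ_DR = 911.0 m³/s.
V = ΣQ_DR · Δt = 911.0 × 14400 s = 1.312 × 10^7 m³.
Over A = 421 km², depth = V / A = 31.2 mm.

d ≈ 31.2 mm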